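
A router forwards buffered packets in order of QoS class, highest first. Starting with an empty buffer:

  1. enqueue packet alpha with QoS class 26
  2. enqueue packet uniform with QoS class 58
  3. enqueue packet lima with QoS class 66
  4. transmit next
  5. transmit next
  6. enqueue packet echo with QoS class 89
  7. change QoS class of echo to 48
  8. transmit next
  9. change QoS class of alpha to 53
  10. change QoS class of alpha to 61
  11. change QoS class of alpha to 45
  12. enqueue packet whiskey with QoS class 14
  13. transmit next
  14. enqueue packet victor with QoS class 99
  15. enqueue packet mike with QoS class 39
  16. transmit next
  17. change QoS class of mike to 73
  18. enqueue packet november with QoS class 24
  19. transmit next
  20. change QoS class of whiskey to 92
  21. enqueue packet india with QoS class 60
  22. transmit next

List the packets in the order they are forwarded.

add alpha (QoS class 26) → {alpha:26}
add uniform (QoS class 58) → {uniform:58, alpha:26}
add lima (QoS class 66) → {lima:66, uniform:58, alpha:26}
transmit next → lima; now {uniform:58, alpha:26}
transmit next → uniform; now {alpha:26}
add echo (QoS class 89) → {echo:89, alpha:26}
update echo to QoS class 48 → {echo:48, alpha:26}
transmit next → echo; now {alpha:26}
update alpha to QoS class 53 → {alpha:53}
update alpha to QoS class 61 → {alpha:61}
update alpha to QoS class 45 → {alpha:45}
add whiskey (QoS class 14) → {alpha:45, whiskey:14}
transmit next → alpha; now {whiskey:14}
add victor (QoS class 99) → {victor:99, whiskey:14}
add mike (QoS class 39) → {victor:99, mike:39, whiskey:14}
transmit next → victor; now {mike:39, whiskey:14}
update mike to QoS class 73 → {mike:73, whiskey:14}
add november (QoS class 24) → {mike:73, november:24, whiskey:14}
transmit next → mike; now {november:24, whiskey:14}
update whiskey to QoS class 92 → {whiskey:92, november:24}
add india (QoS class 60) → {whiskey:92, india:60, november:24}
transmit next → whiskey; now {india:60, november:24}

[lima, uniform, echo, alpha, victor, mike, whiskey]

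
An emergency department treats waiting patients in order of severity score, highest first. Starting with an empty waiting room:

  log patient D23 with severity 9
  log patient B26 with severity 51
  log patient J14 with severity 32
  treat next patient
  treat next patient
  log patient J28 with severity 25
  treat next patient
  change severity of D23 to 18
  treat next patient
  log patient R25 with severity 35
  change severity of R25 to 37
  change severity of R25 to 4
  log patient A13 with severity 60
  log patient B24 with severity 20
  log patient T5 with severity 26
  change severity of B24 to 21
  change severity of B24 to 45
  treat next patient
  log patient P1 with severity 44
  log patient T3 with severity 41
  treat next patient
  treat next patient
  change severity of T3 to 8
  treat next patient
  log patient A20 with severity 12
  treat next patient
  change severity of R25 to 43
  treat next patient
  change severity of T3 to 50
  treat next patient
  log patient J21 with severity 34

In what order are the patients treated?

B26, J14, J28, D23, A13, B24, P1, T5, A20, R25, T3

add D23 (severity 9) → {D23:9}
add B26 (severity 51) → {B26:51, D23:9}
add J14 (severity 32) → {B26:51, J14:32, D23:9}
treat next patient → B26; now {J14:32, D23:9}
treat next patient → J14; now {D23:9}
add J28 (severity 25) → {J28:25, D23:9}
treat next patient → J28; now {D23:9}
update D23 to severity 18 → {D23:18}
treat next patient → D23; now {}
add R25 (severity 35) → {R25:35}
update R25 to severity 37 → {R25:37}
update R25 to severity 4 → {R25:4}
add A13 (severity 60) → {A13:60, R25:4}
add B24 (severity 20) → {A13:60, B24:20, R25:4}
add T5 (severity 26) → {A13:60, T5:26, B24:20, R25:4}
update B24 to severity 21 → {A13:60, T5:26, B24:21, R25:4}
update B24 to severity 45 → {A13:60, B24:45, T5:26, R25:4}
treat next patient → A13; now {B24:45, T5:26, R25:4}
add P1 (severity 44) → {B24:45, P1:44, T5:26, R25:4}
add T3 (severity 41) → {B24:45, P1:44, T3:41, T5:26, R25:4}
treat next patient → B24; now {P1:44, T3:41, T5:26, R25:4}
treat next patient → P1; now {T3:41, T5:26, R25:4}
update T3 to severity 8 → {T5:26, T3:8, R25:4}
treat next patient → T5; now {T3:8, R25:4}
add A20 (severity 12) → {A20:12, T3:8, R25:4}
treat next patient → A20; now {T3:8, R25:4}
update R25 to severity 43 → {R25:43, T3:8}
treat next patient → R25; now {T3:8}
update T3 to severity 50 → {T3:50}
treat next patient → T3; now {}
add J21 (severity 34) → {J21:34}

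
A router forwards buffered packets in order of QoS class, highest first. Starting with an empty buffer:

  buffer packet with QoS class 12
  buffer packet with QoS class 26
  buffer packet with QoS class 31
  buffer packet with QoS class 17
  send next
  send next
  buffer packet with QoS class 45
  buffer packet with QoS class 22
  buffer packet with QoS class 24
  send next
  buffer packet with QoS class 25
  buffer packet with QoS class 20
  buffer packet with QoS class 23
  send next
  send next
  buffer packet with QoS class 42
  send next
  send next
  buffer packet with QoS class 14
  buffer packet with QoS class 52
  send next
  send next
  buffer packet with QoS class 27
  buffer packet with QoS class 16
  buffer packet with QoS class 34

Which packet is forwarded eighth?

52

insert 12 → {12}
insert 26 → {26, 12}
insert 31 → {31, 26, 12}
insert 17 → {31, 26, 17, 12}
send next → 31; now {26, 17, 12}
send next → 26; now {17, 12}
insert 45 → {45, 17, 12}
insert 22 → {45, 22, 17, 12}
insert 24 → {45, 24, 22, 17, 12}
send next → 45; now {24, 22, 17, 12}
insert 25 → {25, 24, 22, 17, 12}
insert 20 → {25, 24, 22, 20, 17, 12}
insert 23 → {25, 24, 23, 22, 20, 17, 12}
send next → 25; now {24, 23, 22, 20, 17, 12}
send next → 24; now {23, 22, 20, 17, 12}
insert 42 → {42, 23, 22, 20, 17, 12}
send next → 42; now {23, 22, 20, 17, 12}
send next → 23; now {22, 20, 17, 12}
insert 14 → {22, 20, 17, 14, 12}
insert 52 → {52, 22, 20, 17, 14, 12}
send next → 52; now {22, 20, 17, 14, 12}
send next → 22; now {20, 17, 14, 12}
insert 27 → {27, 20, 17, 14, 12}
insert 16 → {27, 20, 17, 16, 14, 12}
insert 34 → {34, 27, 20, 17, 16, 14, 12}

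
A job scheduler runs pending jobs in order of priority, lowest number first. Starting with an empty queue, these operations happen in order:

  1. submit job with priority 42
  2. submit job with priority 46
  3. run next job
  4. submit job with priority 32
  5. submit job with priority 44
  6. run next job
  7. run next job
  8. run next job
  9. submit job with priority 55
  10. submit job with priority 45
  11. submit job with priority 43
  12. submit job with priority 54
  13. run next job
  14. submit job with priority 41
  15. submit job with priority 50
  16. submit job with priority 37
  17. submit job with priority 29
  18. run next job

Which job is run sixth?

insert 42 → {42}
insert 46 → {42, 46}
run next job → 42; now {46}
insert 32 → {32, 46}
insert 44 → {32, 44, 46}
run next job → 32; now {44, 46}
run next job → 44; now {46}
run next job → 46; now {}
insert 55 → {55}
insert 45 → {45, 55}
insert 43 → {43, 45, 55}
insert 54 → {43, 45, 54, 55}
run next job → 43; now {45, 54, 55}
insert 41 → {41, 45, 54, 55}
insert 50 → {41, 45, 50, 54, 55}
insert 37 → {37, 41, 45, 50, 54, 55}
insert 29 → {29, 37, 41, 45, 50, 54, 55}
run next job → 29; now {37, 41, 45, 50, 54, 55}

29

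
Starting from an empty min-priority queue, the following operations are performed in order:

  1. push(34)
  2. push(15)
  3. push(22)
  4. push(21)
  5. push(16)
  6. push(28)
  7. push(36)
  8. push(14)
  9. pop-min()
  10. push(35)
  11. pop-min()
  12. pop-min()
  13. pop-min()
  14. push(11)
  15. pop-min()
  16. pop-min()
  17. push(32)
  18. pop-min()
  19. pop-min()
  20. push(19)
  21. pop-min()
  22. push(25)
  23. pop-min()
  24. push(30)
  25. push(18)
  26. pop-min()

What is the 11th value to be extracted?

18

insert 34 → {34}
insert 15 → {15, 34}
insert 22 → {15, 22, 34}
insert 21 → {15, 21, 22, 34}
insert 16 → {15, 16, 21, 22, 34}
insert 28 → {15, 16, 21, 22, 28, 34}
insert 36 → {15, 16, 21, 22, 28, 34, 36}
insert 14 → {14, 15, 16, 21, 22, 28, 34, 36}
pop-min → 14; now {15, 16, 21, 22, 28, 34, 36}
insert 35 → {15, 16, 21, 22, 28, 34, 35, 36}
pop-min → 15; now {16, 21, 22, 28, 34, 35, 36}
pop-min → 16; now {21, 22, 28, 34, 35, 36}
pop-min → 21; now {22, 28, 34, 35, 36}
insert 11 → {11, 22, 28, 34, 35, 36}
pop-min → 11; now {22, 28, 34, 35, 36}
pop-min → 22; now {28, 34, 35, 36}
insert 32 → {28, 32, 34, 35, 36}
pop-min → 28; now {32, 34, 35, 36}
pop-min → 32; now {34, 35, 36}
insert 19 → {19, 34, 35, 36}
pop-min → 19; now {34, 35, 36}
insert 25 → {25, 34, 35, 36}
pop-min → 25; now {34, 35, 36}
insert 30 → {30, 34, 35, 36}
insert 18 → {18, 30, 34, 35, 36}
pop-min → 18; now {30, 34, 35, 36}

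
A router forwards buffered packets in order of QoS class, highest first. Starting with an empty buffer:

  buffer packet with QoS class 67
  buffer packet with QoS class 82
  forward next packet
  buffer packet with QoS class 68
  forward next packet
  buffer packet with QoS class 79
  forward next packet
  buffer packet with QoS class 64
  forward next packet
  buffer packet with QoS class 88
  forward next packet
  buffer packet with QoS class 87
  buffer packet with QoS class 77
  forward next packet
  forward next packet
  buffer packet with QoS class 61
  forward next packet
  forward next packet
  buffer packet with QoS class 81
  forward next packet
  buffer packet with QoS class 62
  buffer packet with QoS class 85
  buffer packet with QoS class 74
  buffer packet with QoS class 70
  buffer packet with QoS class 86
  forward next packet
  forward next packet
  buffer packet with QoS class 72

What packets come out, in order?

insert 67 → {67}
insert 82 → {82, 67}
forward next packet → 82; now {67}
insert 68 → {68, 67}
forward next packet → 68; now {67}
insert 79 → {79, 67}
forward next packet → 79; now {67}
insert 64 → {67, 64}
forward next packet → 67; now {64}
insert 88 → {88, 64}
forward next packet → 88; now {64}
insert 87 → {87, 64}
insert 77 → {87, 77, 64}
forward next packet → 87; now {77, 64}
forward next packet → 77; now {64}
insert 61 → {64, 61}
forward next packet → 64; now {61}
forward next packet → 61; now {}
insert 81 → {81}
forward next packet → 81; now {}
insert 62 → {62}
insert 85 → {85, 62}
insert 74 → {85, 74, 62}
insert 70 → {85, 74, 70, 62}
insert 86 → {86, 85, 74, 70, 62}
forward next packet → 86; now {85, 74, 70, 62}
forward next packet → 85; now {74, 70, 62}
insert 72 → {74, 72, 70, 62}

82 → 68 → 79 → 67 → 88 → 87 → 77 → 64 → 61 → 81 → 86 → 85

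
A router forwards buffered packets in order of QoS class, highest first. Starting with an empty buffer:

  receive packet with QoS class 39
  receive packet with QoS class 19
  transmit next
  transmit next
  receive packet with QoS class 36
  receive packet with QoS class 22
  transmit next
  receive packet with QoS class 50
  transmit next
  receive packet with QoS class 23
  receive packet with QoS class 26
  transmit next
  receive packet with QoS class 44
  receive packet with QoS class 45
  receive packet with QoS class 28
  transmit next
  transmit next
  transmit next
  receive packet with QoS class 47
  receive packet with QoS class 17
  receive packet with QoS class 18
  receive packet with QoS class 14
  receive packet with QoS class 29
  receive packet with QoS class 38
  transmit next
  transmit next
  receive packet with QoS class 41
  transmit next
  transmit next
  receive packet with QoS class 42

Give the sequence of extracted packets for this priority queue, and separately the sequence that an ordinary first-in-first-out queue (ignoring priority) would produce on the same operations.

insert 39 → {39}
insert 19 → {39, 19}
transmit next → 39; now {19}
transmit next → 19; now {}
insert 36 → {36}
insert 22 → {36, 22}
transmit next → 36; now {22}
insert 50 → {50, 22}
transmit next → 50; now {22}
insert 23 → {23, 22}
insert 26 → {26, 23, 22}
transmit next → 26; now {23, 22}
insert 44 → {44, 23, 22}
insert 45 → {45, 44, 23, 22}
insert 28 → {45, 44, 28, 23, 22}
transmit next → 45; now {44, 28, 23, 22}
transmit next → 44; now {28, 23, 22}
transmit next → 28; now {23, 22}
insert 47 → {47, 23, 22}
insert 17 → {47, 23, 22, 17}
insert 18 → {47, 23, 22, 18, 17}
insert 14 → {47, 23, 22, 18, 17, 14}
insert 29 → {47, 29, 23, 22, 18, 17, 14}
insert 38 → {47, 38, 29, 23, 22, 18, 17, 14}
transmit next → 47; now {38, 29, 23, 22, 18, 17, 14}
transmit next → 38; now {29, 23, 22, 18, 17, 14}
insert 41 → {41, 29, 23, 22, 18, 17, 14}
transmit next → 41; now {29, 23, 22, 18, 17, 14}
transmit next → 29; now {23, 22, 18, 17, 14}
insert 42 → {42, 23, 22, 18, 17, 14}

priority queue: 39 → 19 → 36 → 50 → 26 → 45 → 44 → 28 → 47 → 38 → 41 → 29; FIFO queue: [39, 19, 36, 22, 50, 23, 26, 44, 45, 28, 47, 17]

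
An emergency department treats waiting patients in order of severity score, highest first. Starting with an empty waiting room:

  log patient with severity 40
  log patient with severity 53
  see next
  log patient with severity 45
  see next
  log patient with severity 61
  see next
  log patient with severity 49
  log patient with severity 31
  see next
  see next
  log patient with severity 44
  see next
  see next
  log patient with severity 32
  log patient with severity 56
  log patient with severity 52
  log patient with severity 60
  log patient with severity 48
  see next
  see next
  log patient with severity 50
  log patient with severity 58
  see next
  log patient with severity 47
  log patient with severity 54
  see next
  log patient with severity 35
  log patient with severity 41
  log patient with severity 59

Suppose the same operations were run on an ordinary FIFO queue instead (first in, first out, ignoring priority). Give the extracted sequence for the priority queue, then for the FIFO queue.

insert 40 → {40}
insert 53 → {53, 40}
see next → 53; now {40}
insert 45 → {45, 40}
see next → 45; now {40}
insert 61 → {61, 40}
see next → 61; now {40}
insert 49 → {49, 40}
insert 31 → {49, 40, 31}
see next → 49; now {40, 31}
see next → 40; now {31}
insert 44 → {44, 31}
see next → 44; now {31}
see next → 31; now {}
insert 32 → {32}
insert 56 → {56, 32}
insert 52 → {56, 52, 32}
insert 60 → {60, 56, 52, 32}
insert 48 → {60, 56, 52, 48, 32}
see next → 60; now {56, 52, 48, 32}
see next → 56; now {52, 48, 32}
insert 50 → {52, 50, 48, 32}
insert 58 → {58, 52, 50, 48, 32}
see next → 58; now {52, 50, 48, 32}
insert 47 → {52, 50, 48, 47, 32}
insert 54 → {54, 52, 50, 48, 47, 32}
see next → 54; now {52, 50, 48, 47, 32}
insert 35 → {52, 50, 48, 47, 35, 32}
insert 41 → {52, 50, 48, 47, 41, 35, 32}
insert 59 → {59, 52, 50, 48, 47, 41, 35, 32}

priority queue: [53, 45, 61, 49, 40, 44, 31, 60, 56, 58, 54]; FIFO queue: [40, 53, 45, 61, 49, 31, 44, 32, 56, 52, 60]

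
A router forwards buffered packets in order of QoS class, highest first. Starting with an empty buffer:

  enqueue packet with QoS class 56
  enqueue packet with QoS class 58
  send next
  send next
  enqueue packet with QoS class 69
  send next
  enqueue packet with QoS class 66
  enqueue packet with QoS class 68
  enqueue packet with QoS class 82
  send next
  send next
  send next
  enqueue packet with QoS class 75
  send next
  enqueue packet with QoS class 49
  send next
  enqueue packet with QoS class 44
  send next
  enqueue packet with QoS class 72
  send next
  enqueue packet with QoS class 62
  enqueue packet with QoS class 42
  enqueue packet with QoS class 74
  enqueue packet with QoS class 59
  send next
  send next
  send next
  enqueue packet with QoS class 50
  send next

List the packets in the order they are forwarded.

58, 56, 69, 82, 68, 66, 75, 49, 44, 72, 74, 62, 59, 50

insert 56 → {56}
insert 58 → {58, 56}
send next → 58; now {56}
send next → 56; now {}
insert 69 → {69}
send next → 69; now {}
insert 66 → {66}
insert 68 → {68, 66}
insert 82 → {82, 68, 66}
send next → 82; now {68, 66}
send next → 68; now {66}
send next → 66; now {}
insert 75 → {75}
send next → 75; now {}
insert 49 → {49}
send next → 49; now {}
insert 44 → {44}
send next → 44; now {}
insert 72 → {72}
send next → 72; now {}
insert 62 → {62}
insert 42 → {62, 42}
insert 74 → {74, 62, 42}
insert 59 → {74, 62, 59, 42}
send next → 74; now {62, 59, 42}
send next → 62; now {59, 42}
send next → 59; now {42}
insert 50 → {50, 42}
send next → 50; now {42}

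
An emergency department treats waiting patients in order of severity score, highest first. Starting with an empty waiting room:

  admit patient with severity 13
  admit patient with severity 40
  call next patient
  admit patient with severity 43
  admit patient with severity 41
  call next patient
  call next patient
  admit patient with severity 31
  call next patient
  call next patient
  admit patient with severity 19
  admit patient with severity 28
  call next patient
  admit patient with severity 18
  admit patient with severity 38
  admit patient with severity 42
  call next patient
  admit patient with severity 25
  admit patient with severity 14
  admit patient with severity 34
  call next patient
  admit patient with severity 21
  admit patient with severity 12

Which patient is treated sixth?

insert 13 → {13}
insert 40 → {40, 13}
call next patient → 40; now {13}
insert 43 → {43, 13}
insert 41 → {43, 41, 13}
call next patient → 43; now {41, 13}
call next patient → 41; now {13}
insert 31 → {31, 13}
call next patient → 31; now {13}
call next patient → 13; now {}
insert 19 → {19}
insert 28 → {28, 19}
call next patient → 28; now {19}
insert 18 → {19, 18}
insert 38 → {38, 19, 18}
insert 42 → {42, 38, 19, 18}
call next patient → 42; now {38, 19, 18}
insert 25 → {38, 25, 19, 18}
insert 14 → {38, 25, 19, 18, 14}
insert 34 → {38, 34, 25, 19, 18, 14}
call next patient → 38; now {34, 25, 19, 18, 14}
insert 21 → {34, 25, 21, 19, 18, 14}
insert 12 → {34, 25, 21, 19, 18, 14, 12}

28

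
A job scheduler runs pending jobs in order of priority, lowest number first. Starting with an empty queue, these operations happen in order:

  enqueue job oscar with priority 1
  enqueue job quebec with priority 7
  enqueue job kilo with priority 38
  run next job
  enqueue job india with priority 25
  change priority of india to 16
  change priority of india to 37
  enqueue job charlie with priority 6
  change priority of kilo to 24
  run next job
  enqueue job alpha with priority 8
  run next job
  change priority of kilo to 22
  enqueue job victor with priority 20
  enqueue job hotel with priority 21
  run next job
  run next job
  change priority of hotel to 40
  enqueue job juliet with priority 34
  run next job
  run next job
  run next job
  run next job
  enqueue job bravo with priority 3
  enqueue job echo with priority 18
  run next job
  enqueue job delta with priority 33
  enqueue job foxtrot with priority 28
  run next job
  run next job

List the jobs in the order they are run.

oscar → charlie → quebec → alpha → victor → kilo → juliet → india → hotel → bravo → echo → foxtrot

add oscar (priority 1) → {oscar:1}
add quebec (priority 7) → {oscar:1, quebec:7}
add kilo (priority 38) → {oscar:1, quebec:7, kilo:38}
run next job → oscar; now {quebec:7, kilo:38}
add india (priority 25) → {quebec:7, india:25, kilo:38}
update india to priority 16 → {quebec:7, india:16, kilo:38}
update india to priority 37 → {quebec:7, india:37, kilo:38}
add charlie (priority 6) → {charlie:6, quebec:7, india:37, kilo:38}
update kilo to priority 24 → {charlie:6, quebec:7, kilo:24, india:37}
run next job → charlie; now {quebec:7, kilo:24, india:37}
add alpha (priority 8) → {quebec:7, alpha:8, kilo:24, india:37}
run next job → quebec; now {alpha:8, kilo:24, india:37}
update kilo to priority 22 → {alpha:8, kilo:22, india:37}
add victor (priority 20) → {alpha:8, victor:20, kilo:22, india:37}
add hotel (priority 21) → {alpha:8, victor:20, hotel:21, kilo:22, india:37}
run next job → alpha; now {victor:20, hotel:21, kilo:22, india:37}
run next job → victor; now {hotel:21, kilo:22, india:37}
update hotel to priority 40 → {kilo:22, india:37, hotel:40}
add juliet (priority 34) → {kilo:22, juliet:34, india:37, hotel:40}
run next job → kilo; now {juliet:34, india:37, hotel:40}
run next job → juliet; now {india:37, hotel:40}
run next job → india; now {hotel:40}
run next job → hotel; now {}
add bravo (priority 3) → {bravo:3}
add echo (priority 18) → {bravo:3, echo:18}
run next job → bravo; now {echo:18}
add delta (priority 33) → {echo:18, delta:33}
add foxtrot (priority 28) → {echo:18, foxtrot:28, delta:33}
run next job → echo; now {foxtrot:28, delta:33}
run next job → foxtrot; now {delta:33}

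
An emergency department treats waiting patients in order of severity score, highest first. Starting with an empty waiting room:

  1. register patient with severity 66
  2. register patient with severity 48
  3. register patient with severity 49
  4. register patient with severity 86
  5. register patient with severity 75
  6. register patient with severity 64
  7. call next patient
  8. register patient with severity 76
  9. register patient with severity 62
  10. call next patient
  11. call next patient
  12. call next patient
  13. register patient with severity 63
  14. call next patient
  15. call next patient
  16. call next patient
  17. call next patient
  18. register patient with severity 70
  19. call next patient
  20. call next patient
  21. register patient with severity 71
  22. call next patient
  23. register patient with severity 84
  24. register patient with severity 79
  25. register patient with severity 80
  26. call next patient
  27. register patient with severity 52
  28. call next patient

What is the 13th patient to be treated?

80

insert 66 → {66}
insert 48 → {66, 48}
insert 49 → {66, 49, 48}
insert 86 → {86, 66, 49, 48}
insert 75 → {86, 75, 66, 49, 48}
insert 64 → {86, 75, 66, 64, 49, 48}
call next patient → 86; now {75, 66, 64, 49, 48}
insert 76 → {76, 75, 66, 64, 49, 48}
insert 62 → {76, 75, 66, 64, 62, 49, 48}
call next patient → 76; now {75, 66, 64, 62, 49, 48}
call next patient → 75; now {66, 64, 62, 49, 48}
call next patient → 66; now {64, 62, 49, 48}
insert 63 → {64, 63, 62, 49, 48}
call next patient → 64; now {63, 62, 49, 48}
call next patient → 63; now {62, 49, 48}
call next patient → 62; now {49, 48}
call next patient → 49; now {48}
insert 70 → {70, 48}
call next patient → 70; now {48}
call next patient → 48; now {}
insert 71 → {71}
call next patient → 71; now {}
insert 84 → {84}
insert 79 → {84, 79}
insert 80 → {84, 80, 79}
call next patient → 84; now {80, 79}
insert 52 → {80, 79, 52}
call next patient → 80; now {79, 52}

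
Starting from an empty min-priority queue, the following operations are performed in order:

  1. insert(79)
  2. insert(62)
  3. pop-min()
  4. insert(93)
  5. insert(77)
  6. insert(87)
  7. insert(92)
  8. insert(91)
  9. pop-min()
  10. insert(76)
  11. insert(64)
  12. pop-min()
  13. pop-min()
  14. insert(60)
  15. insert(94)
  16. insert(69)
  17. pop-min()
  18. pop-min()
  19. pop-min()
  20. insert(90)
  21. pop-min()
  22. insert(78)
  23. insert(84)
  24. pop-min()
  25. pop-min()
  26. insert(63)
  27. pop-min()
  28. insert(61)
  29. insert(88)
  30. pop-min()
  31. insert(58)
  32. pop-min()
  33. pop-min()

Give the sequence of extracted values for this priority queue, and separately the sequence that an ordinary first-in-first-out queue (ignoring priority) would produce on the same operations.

insert 79 → {79}
insert 62 → {62, 79}
pop-min → 62; now {79}
insert 93 → {79, 93}
insert 77 → {77, 79, 93}
insert 87 → {77, 79, 87, 93}
insert 92 → {77, 79, 87, 92, 93}
insert 91 → {77, 79, 87, 91, 92, 93}
pop-min → 77; now {79, 87, 91, 92, 93}
insert 76 → {76, 79, 87, 91, 92, 93}
insert 64 → {64, 76, 79, 87, 91, 92, 93}
pop-min → 64; now {76, 79, 87, 91, 92, 93}
pop-min → 76; now {79, 87, 91, 92, 93}
insert 60 → {60, 79, 87, 91, 92, 93}
insert 94 → {60, 79, 87, 91, 92, 93, 94}
insert 69 → {60, 69, 79, 87, 91, 92, 93, 94}
pop-min → 60; now {69, 79, 87, 91, 92, 93, 94}
pop-min → 69; now {79, 87, 91, 92, 93, 94}
pop-min → 79; now {87, 91, 92, 93, 94}
insert 90 → {87, 90, 91, 92, 93, 94}
pop-min → 87; now {90, 91, 92, 93, 94}
insert 78 → {78, 90, 91, 92, 93, 94}
insert 84 → {78, 84, 90, 91, 92, 93, 94}
pop-min → 78; now {84, 90, 91, 92, 93, 94}
pop-min → 84; now {90, 91, 92, 93, 94}
insert 63 → {63, 90, 91, 92, 93, 94}
pop-min → 63; now {90, 91, 92, 93, 94}
insert 61 → {61, 90, 91, 92, 93, 94}
insert 88 → {61, 88, 90, 91, 92, 93, 94}
pop-min → 61; now {88, 90, 91, 92, 93, 94}
insert 58 → {58, 88, 90, 91, 92, 93, 94}
pop-min → 58; now {88, 90, 91, 92, 93, 94}
pop-min → 88; now {90, 91, 92, 93, 94}

priority queue: 62 → 77 → 64 → 76 → 60 → 69 → 79 → 87 → 78 → 84 → 63 → 61 → 58 → 88; FIFO queue: [79, 62, 93, 77, 87, 92, 91, 76, 64, 60, 94, 69, 90, 78]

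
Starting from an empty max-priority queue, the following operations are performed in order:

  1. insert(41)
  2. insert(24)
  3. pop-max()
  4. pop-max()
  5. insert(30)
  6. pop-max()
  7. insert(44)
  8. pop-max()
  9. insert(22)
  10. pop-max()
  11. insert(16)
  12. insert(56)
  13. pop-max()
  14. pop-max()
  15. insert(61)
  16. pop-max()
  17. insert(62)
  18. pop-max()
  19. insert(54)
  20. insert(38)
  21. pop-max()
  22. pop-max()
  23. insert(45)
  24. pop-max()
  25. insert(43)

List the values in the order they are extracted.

41, 24, 30, 44, 22, 56, 16, 61, 62, 54, 38, 45

insert 41 → {41}
insert 24 → {41, 24}
pop-max → 41; now {24}
pop-max → 24; now {}
insert 30 → {30}
pop-max → 30; now {}
insert 44 → {44}
pop-max → 44; now {}
insert 22 → {22}
pop-max → 22; now {}
insert 16 → {16}
insert 56 → {56, 16}
pop-max → 56; now {16}
pop-max → 16; now {}
insert 61 → {61}
pop-max → 61; now {}
insert 62 → {62}
pop-max → 62; now {}
insert 54 → {54}
insert 38 → {54, 38}
pop-max → 54; now {38}
pop-max → 38; now {}
insert 45 → {45}
pop-max → 45; now {}
insert 43 → {43}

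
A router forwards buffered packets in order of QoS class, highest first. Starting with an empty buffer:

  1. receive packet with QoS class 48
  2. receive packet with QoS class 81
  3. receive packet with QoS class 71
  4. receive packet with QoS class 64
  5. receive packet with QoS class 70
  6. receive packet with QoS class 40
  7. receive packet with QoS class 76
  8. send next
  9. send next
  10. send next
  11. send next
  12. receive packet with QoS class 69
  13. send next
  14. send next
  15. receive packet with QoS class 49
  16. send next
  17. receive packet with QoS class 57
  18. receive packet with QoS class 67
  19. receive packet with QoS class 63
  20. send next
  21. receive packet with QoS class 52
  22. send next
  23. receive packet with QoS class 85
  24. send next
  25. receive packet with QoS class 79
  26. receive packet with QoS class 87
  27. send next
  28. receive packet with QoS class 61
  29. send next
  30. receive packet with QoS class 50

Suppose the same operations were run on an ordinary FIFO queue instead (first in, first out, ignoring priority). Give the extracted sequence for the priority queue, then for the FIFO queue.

priority queue: 81 → 76 → 71 → 70 → 69 → 64 → 49 → 67 → 63 → 85 → 87 → 79; FIFO queue: 48 → 81 → 71 → 64 → 70 → 40 → 76 → 69 → 49 → 57 → 67 → 63

insert 48 → {48}
insert 81 → {81, 48}
insert 71 → {81, 71, 48}
insert 64 → {81, 71, 64, 48}
insert 70 → {81, 71, 70, 64, 48}
insert 40 → {81, 71, 70, 64, 48, 40}
insert 76 → {81, 76, 71, 70, 64, 48, 40}
send next → 81; now {76, 71, 70, 64, 48, 40}
send next → 76; now {71, 70, 64, 48, 40}
send next → 71; now {70, 64, 48, 40}
send next → 70; now {64, 48, 40}
insert 69 → {69, 64, 48, 40}
send next → 69; now {64, 48, 40}
send next → 64; now {48, 40}
insert 49 → {49, 48, 40}
send next → 49; now {48, 40}
insert 57 → {57, 48, 40}
insert 67 → {67, 57, 48, 40}
insert 63 → {67, 63, 57, 48, 40}
send next → 67; now {63, 57, 48, 40}
insert 52 → {63, 57, 52, 48, 40}
send next → 63; now {57, 52, 48, 40}
insert 85 → {85, 57, 52, 48, 40}
send next → 85; now {57, 52, 48, 40}
insert 79 → {79, 57, 52, 48, 40}
insert 87 → {87, 79, 57, 52, 48, 40}
send next → 87; now {79, 57, 52, 48, 40}
insert 61 → {79, 61, 57, 52, 48, 40}
send next → 79; now {61, 57, 52, 48, 40}
insert 50 → {61, 57, 52, 50, 48, 40}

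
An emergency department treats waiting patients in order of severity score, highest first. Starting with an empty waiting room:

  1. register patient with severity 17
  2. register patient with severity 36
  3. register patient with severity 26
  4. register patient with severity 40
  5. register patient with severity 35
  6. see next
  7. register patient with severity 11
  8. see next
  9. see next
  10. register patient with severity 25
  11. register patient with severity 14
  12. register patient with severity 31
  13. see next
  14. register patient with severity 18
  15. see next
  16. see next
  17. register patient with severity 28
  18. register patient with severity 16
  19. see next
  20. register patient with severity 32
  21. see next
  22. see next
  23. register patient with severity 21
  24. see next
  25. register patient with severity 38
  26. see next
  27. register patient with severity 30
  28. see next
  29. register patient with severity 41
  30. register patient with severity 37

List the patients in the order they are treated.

40 → 36 → 35 → 31 → 26 → 25 → 28 → 32 → 18 → 21 → 38 → 30

insert 17 → {17}
insert 36 → {36, 17}
insert 26 → {36, 26, 17}
insert 40 → {40, 36, 26, 17}
insert 35 → {40, 36, 35, 26, 17}
see next → 40; now {36, 35, 26, 17}
insert 11 → {36, 35, 26, 17, 11}
see next → 36; now {35, 26, 17, 11}
see next → 35; now {26, 17, 11}
insert 25 → {26, 25, 17, 11}
insert 14 → {26, 25, 17, 14, 11}
insert 31 → {31, 26, 25, 17, 14, 11}
see next → 31; now {26, 25, 17, 14, 11}
insert 18 → {26, 25, 18, 17, 14, 11}
see next → 26; now {25, 18, 17, 14, 11}
see next → 25; now {18, 17, 14, 11}
insert 28 → {28, 18, 17, 14, 11}
insert 16 → {28, 18, 17, 16, 14, 11}
see next → 28; now {18, 17, 16, 14, 11}
insert 32 → {32, 18, 17, 16, 14, 11}
see next → 32; now {18, 17, 16, 14, 11}
see next → 18; now {17, 16, 14, 11}
insert 21 → {21, 17, 16, 14, 11}
see next → 21; now {17, 16, 14, 11}
insert 38 → {38, 17, 16, 14, 11}
see next → 38; now {17, 16, 14, 11}
insert 30 → {30, 17, 16, 14, 11}
see next → 30; now {17, 16, 14, 11}
insert 41 → {41, 17, 16, 14, 11}
insert 37 → {41, 37, 17, 16, 14, 11}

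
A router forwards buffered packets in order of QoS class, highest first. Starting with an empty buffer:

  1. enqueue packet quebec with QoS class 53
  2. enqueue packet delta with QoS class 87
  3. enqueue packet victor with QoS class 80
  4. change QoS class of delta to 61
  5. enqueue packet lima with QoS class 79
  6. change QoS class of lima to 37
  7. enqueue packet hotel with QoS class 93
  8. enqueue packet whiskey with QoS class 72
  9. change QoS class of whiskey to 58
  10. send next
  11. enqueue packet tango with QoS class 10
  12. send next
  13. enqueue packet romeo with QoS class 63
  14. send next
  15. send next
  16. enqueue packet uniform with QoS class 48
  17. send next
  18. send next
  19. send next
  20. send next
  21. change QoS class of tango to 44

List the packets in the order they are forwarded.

hotel → victor → romeo → delta → whiskey → quebec → uniform → lima

add quebec (QoS class 53) → {quebec:53}
add delta (QoS class 87) → {delta:87, quebec:53}
add victor (QoS class 80) → {delta:87, victor:80, quebec:53}
update delta to QoS class 61 → {victor:80, delta:61, quebec:53}
add lima (QoS class 79) → {victor:80, lima:79, delta:61, quebec:53}
update lima to QoS class 37 → {victor:80, delta:61, quebec:53, lima:37}
add hotel (QoS class 93) → {hotel:93, victor:80, delta:61, quebec:53, lima:37}
add whiskey (QoS class 72) → {hotel:93, victor:80, whiskey:72, delta:61, quebec:53, lima:37}
update whiskey to QoS class 58 → {hotel:93, victor:80, delta:61, whiskey:58, quebec:53, lima:37}
send next → hotel; now {victor:80, delta:61, whiskey:58, quebec:53, lima:37}
add tango (QoS class 10) → {victor:80, delta:61, whiskey:58, quebec:53, lima:37, tango:10}
send next → victor; now {delta:61, whiskey:58, quebec:53, lima:37, tango:10}
add romeo (QoS class 63) → {romeo:63, delta:61, whiskey:58, quebec:53, lima:37, tango:10}
send next → romeo; now {delta:61, whiskey:58, quebec:53, lima:37, tango:10}
send next → delta; now {whiskey:58, quebec:53, lima:37, tango:10}
add uniform (QoS class 48) → {whiskey:58, quebec:53, uniform:48, lima:37, tango:10}
send next → whiskey; now {quebec:53, uniform:48, lima:37, tango:10}
send next → quebec; now {uniform:48, lima:37, tango:10}
send next → uniform; now {lima:37, tango:10}
send next → lima; now {tango:10}
update tango to QoS class 44 → {tango:44}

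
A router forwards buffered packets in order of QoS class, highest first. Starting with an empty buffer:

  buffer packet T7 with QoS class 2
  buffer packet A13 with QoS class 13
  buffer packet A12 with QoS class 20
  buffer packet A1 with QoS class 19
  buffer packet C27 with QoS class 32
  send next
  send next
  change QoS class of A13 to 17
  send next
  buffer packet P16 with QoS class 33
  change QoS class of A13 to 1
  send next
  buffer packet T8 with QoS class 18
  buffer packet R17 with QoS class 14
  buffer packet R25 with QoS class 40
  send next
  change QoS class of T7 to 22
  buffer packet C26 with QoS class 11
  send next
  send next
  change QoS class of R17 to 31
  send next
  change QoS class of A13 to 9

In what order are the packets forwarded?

add T7 (QoS class 2) → {T7:2}
add A13 (QoS class 13) → {A13:13, T7:2}
add A12 (QoS class 20) → {A12:20, A13:13, T7:2}
add A1 (QoS class 19) → {A12:20, A1:19, A13:13, T7:2}
add C27 (QoS class 32) → {C27:32, A12:20, A1:19, A13:13, T7:2}
send next → C27; now {A12:20, A1:19, A13:13, T7:2}
send next → A12; now {A1:19, A13:13, T7:2}
update A13 to QoS class 17 → {A1:19, A13:17, T7:2}
send next → A1; now {A13:17, T7:2}
add P16 (QoS class 33) → {P16:33, A13:17, T7:2}
update A13 to QoS class 1 → {P16:33, T7:2, A13:1}
send next → P16; now {T7:2, A13:1}
add T8 (QoS class 18) → {T8:18, T7:2, A13:1}
add R17 (QoS class 14) → {T8:18, R17:14, T7:2, A13:1}
add R25 (QoS class 40) → {R25:40, T8:18, R17:14, T7:2, A13:1}
send next → R25; now {T8:18, R17:14, T7:2, A13:1}
update T7 to QoS class 22 → {T7:22, T8:18, R17:14, A13:1}
add C26 (QoS class 11) → {T7:22, T8:18, R17:14, C26:11, A13:1}
send next → T7; now {T8:18, R17:14, C26:11, A13:1}
send next → T8; now {R17:14, C26:11, A13:1}
update R17 to QoS class 31 → {R17:31, C26:11, A13:1}
send next → R17; now {C26:11, A13:1}
update A13 to QoS class 9 → {C26:11, A13:9}

C27, A12, A1, P16, R25, T7, T8, R17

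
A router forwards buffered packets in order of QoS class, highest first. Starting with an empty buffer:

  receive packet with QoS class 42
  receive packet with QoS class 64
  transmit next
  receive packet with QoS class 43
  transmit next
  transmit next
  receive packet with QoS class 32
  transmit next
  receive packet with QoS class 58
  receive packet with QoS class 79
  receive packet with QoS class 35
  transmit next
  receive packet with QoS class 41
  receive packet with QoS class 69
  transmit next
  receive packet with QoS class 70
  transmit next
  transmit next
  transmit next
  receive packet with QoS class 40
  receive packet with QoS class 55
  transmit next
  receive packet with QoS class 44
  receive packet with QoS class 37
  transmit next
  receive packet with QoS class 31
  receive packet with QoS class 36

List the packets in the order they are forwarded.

64 → 43 → 42 → 32 → 79 → 69 → 70 → 58 → 41 → 55 → 44

insert 42 → {42}
insert 64 → {64, 42}
transmit next → 64; now {42}
insert 43 → {43, 42}
transmit next → 43; now {42}
transmit next → 42; now {}
insert 32 → {32}
transmit next → 32; now {}
insert 58 → {58}
insert 79 → {79, 58}
insert 35 → {79, 58, 35}
transmit next → 79; now {58, 35}
insert 41 → {58, 41, 35}
insert 69 → {69, 58, 41, 35}
transmit next → 69; now {58, 41, 35}
insert 70 → {70, 58, 41, 35}
transmit next → 70; now {58, 41, 35}
transmit next → 58; now {41, 35}
transmit next → 41; now {35}
insert 40 → {40, 35}
insert 55 → {55, 40, 35}
transmit next → 55; now {40, 35}
insert 44 → {44, 40, 35}
insert 37 → {44, 40, 37, 35}
transmit next → 44; now {40, 37, 35}
insert 31 → {40, 37, 35, 31}
insert 36 → {40, 37, 36, 35, 31}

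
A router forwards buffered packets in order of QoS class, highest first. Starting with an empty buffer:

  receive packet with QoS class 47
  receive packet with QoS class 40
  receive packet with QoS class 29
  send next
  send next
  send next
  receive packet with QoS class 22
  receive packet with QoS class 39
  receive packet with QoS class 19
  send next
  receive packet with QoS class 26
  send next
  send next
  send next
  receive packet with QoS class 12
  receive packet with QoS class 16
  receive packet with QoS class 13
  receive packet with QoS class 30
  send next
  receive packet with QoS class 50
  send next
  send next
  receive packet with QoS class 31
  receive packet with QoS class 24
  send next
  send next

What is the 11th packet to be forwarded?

31

insert 47 → {47}
insert 40 → {47, 40}
insert 29 → {47, 40, 29}
send next → 47; now {40, 29}
send next → 40; now {29}
send next → 29; now {}
insert 22 → {22}
insert 39 → {39, 22}
insert 19 → {39, 22, 19}
send next → 39; now {22, 19}
insert 26 → {26, 22, 19}
send next → 26; now {22, 19}
send next → 22; now {19}
send next → 19; now {}
insert 12 → {12}
insert 16 → {16, 12}
insert 13 → {16, 13, 12}
insert 30 → {30, 16, 13, 12}
send next → 30; now {16, 13, 12}
insert 50 → {50, 16, 13, 12}
send next → 50; now {16, 13, 12}
send next → 16; now {13, 12}
insert 31 → {31, 13, 12}
insert 24 → {31, 24, 13, 12}
send next → 31; now {24, 13, 12}
send next → 24; now {13, 12}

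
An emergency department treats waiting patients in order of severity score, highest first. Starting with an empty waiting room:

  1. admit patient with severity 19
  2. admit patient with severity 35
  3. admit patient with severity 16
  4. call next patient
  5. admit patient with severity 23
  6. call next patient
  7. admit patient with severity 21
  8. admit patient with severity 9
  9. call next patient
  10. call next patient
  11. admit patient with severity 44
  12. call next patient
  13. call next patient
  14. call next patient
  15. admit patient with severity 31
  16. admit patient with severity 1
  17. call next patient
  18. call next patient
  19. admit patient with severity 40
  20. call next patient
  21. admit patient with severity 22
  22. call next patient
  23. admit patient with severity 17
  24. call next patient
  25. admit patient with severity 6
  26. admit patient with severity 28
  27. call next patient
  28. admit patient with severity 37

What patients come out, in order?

insert 19 → {19}
insert 35 → {35, 19}
insert 16 → {35, 19, 16}
call next patient → 35; now {19, 16}
insert 23 → {23, 19, 16}
call next patient → 23; now {19, 16}
insert 21 → {21, 19, 16}
insert 9 → {21, 19, 16, 9}
call next patient → 21; now {19, 16, 9}
call next patient → 19; now {16, 9}
insert 44 → {44, 16, 9}
call next patient → 44; now {16, 9}
call next patient → 16; now {9}
call next patient → 9; now {}
insert 31 → {31}
insert 1 → {31, 1}
call next patient → 31; now {1}
call next patient → 1; now {}
insert 40 → {40}
call next patient → 40; now {}
insert 22 → {22}
call next patient → 22; now {}
insert 17 → {17}
call next patient → 17; now {}
insert 6 → {6}
insert 28 → {28, 6}
call next patient → 28; now {6}
insert 37 → {37, 6}

[35, 23, 21, 19, 44, 16, 9, 31, 1, 40, 22, 17, 28]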